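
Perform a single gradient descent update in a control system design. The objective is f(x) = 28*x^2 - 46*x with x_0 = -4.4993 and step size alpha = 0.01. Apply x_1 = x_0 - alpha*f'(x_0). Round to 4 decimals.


We compute the gradient at x_0 and apply the update.
f'(x) = 56*x - 46
f'(-4.4993) = 56*-4.4993 - 46 = -297.9608
x_1 = -4.4993 - 0.01*-297.9608 = -1.5197


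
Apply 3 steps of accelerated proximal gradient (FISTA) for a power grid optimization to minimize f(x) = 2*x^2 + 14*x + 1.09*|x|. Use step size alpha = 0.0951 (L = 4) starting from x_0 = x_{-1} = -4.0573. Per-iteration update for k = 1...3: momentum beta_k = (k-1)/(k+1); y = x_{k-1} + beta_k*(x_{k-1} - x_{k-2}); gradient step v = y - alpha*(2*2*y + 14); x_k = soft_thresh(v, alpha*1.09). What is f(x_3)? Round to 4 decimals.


FISTA on f(x) = 2*x^2 + 14*x + 1.09*|x|
L = 4, alpha = 0.0951
Iteration 1: beta = 0.0, y = -4.0573 + 0.0*(-4.0573 + 4.0573) = -4.0573
  grad(y) = -2.2292, v = y - alpha*grad = -3.8453
  prox(v) = soft_thresh(-3.8453, 0.1037) = -3.7416
Iteration 2: beta = 0.3333, y = -3.7416 + 0.3333*(-3.7416 + 4.0573) = -3.6364
  grad(y) = -0.5457, v = y - alpha*grad = -3.5845
  prox(v) = soft_thresh(-3.5845, 0.1037) = -3.4809
Iteration 3: beta = 0.5, y = -3.4809 + 0.5*(-3.4809 + 3.7416) = -3.3505
  grad(y) = 0.5981, v = y - alpha*grad = -3.4074
  prox(v) = soft_thresh(-3.4074, 0.1037) = -3.3037
f(x_3) = 2*(-3.3037)^2 + 14*(-3.3037) + 1.09*|-3.3037| = -20.8219


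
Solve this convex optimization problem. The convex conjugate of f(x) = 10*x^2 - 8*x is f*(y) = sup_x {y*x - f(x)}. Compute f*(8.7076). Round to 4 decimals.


f*(y) = sup_x {y*x - a*x^2 - b*x} = sup_x {(y-b)*x - a*x^2}
FOC: (y - b) - 2a*x = 0 => x* = (y - b)/(2a)
x* = (8.7076 + 8)/(2*10) = 0.8354
f*(8.7076) = (y-b)^2/(4a) = (8.7076 + 8)^2/(4*10)
= 279.1439/40 = 6.9786


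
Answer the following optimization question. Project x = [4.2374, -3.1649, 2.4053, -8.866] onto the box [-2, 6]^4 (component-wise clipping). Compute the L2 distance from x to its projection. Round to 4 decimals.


Project each component onto [-2, 6].
clip(4.2374) = 4.2374, clip(-3.1649) = -2.0, clip(2.4053) = 2.4053, clip(-8.866) = -2.0
Projection = [4.2374, -2.0, 2.4053, -2.0]
Squared diffs: [0.0, 1.357, 0.0, 47.142]
Distance = sqrt(48.499) = 6.9641


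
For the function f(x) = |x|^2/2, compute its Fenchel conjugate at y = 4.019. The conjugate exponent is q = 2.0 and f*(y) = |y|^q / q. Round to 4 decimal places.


The conjugate exponent q satisfies 1/p + 1/q = 1.
p = 2, so q = 2/(2 - 1) = 2.0
|y|^q = 4.019^2.0 = 16.1524
f*(4.019) = 16.1524 / 2.0 = 8.0762


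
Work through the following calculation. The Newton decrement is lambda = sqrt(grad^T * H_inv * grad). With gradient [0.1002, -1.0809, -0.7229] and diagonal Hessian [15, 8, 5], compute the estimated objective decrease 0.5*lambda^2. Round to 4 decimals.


Step 1: H is diagonal, so H^(-1) * g = [0.0067, -0.1351, -0.1446].
Step 2: g^T H^(-1) g = sum_i g_i^2 / H_ii
  = (0.1002)^2/15 + (-1.0809)^2/8 + (-0.7229)^2/5
  = 0.0007 + 0.146 + 0.1045 = 0.2512
Step 3: Objective decrease = 0.5 * g^T H^(-1) g = 0.1256


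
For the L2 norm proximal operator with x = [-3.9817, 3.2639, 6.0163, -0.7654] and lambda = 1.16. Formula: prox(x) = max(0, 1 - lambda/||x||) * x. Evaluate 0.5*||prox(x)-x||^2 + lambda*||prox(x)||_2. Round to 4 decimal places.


Step 1: Compute ||x||.
||x|| = 7.9554
Step 2: Compute scaling factor.
scale = max(0, 1 - 1.16/7.9554) = 0.8542
Step 3: prox(x) = [-3.4011, 2.788, 5.139, -0.6538]
||prox(x)|| = 6.7954
Step 4: Proximal objective.
0.5*||prox-x||^2 = 0.6728
lambda*||prox|| = 7.8827
Total = 8.5555


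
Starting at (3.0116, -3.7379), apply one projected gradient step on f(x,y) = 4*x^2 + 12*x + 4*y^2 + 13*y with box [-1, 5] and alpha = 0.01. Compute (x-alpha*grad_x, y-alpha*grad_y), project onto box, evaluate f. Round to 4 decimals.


Step 1: Compute gradient at (3.0116, -3.7379).
grad_x = 2*4*3.0116 + 12 = 36.0928
grad_y = 2*4*-3.7379 + 13 = -16.9032
Step 2: Gradient step.
x_raw = 3.0116 - 0.01*36.0928 = 2.6507
y_raw = -3.7379 - 0.01*-16.9032 = -3.5689
Step 3: Project onto [-1, 5].
x_proj = clip(2.6507) = 2.6507
y_proj = clip(-3.5689) = -1.0
Step 4: Evaluate f.
f(2.6507, -1.0) = 50.9123


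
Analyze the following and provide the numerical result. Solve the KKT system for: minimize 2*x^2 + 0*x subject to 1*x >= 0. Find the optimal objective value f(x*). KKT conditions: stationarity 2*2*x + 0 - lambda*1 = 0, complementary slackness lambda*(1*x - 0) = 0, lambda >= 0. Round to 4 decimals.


Step 1: Try lambda = 0 (constraint inactive).
Stationarity: 2*2*x + 0 = 0
x* = 0/(2*2) = 0.0
Check constraint: 1*0.0 = 0.0 >= 0 -- satisfied.
Step 2: Compute optimal value.
f(x*) = 2*0.0^2 + 0*0.0 = 0.0


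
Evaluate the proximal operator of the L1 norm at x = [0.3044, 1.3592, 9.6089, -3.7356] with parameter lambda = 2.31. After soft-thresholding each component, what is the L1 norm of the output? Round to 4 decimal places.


Soft-thresholding with lambda = 2.31:
prox(0.3044) = sign(0.3044)*max(|0.3044| - 2.31, 0) = 0.0
prox(1.3592) = sign(1.3592)*max(|1.3592| - 2.31, 0) = 0.0
prox(9.6089) = sign(9.6089)*max(|9.6089| - 2.31, 0) = 7.2989
prox(-3.7356) = sign(-3.7356)*max(|-3.7356| - 2.31, 0) = -1.4256
prox(x) = [0.0, 0.0, 7.2989, -1.4256]
||prox(x)||_1 = 0.0 + 0.0 + 7.2989 + 1.4256 = 8.7245


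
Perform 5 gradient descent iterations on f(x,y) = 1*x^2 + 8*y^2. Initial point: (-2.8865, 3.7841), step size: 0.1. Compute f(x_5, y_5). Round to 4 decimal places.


Gradient descent on f(x,y) = 1*x^2 + 8*y^2.
Starting point: (-2.8865, 3.7841), alpha = 0.1
Step 1: grad_x = 2*1*-2.8865 = -5.773, grad_y = 2*8*3.7841 = 60.5456
  x_1 = -2.8865 - 0.1*-5.773 = -2.3092
  y_1 = 3.7841 - 0.1*60.5456 = -2.2705
Step 2: grad_x = 2*1*-2.3092 = -4.6184, grad_y = 2*8*-2.2705 = -36.3274
  x_2 = -2.3092 - 0.1*-4.6184 = -1.8474
  y_2 = -2.2705 - 0.1*-36.3274 = 1.3623
Step 3: grad_x = 2*1*-1.8474 = -3.6947, grad_y = 2*8*1.3623 = 21.7964
  x_3 = -1.8474 - 0.1*-3.6947 = -1.4779
  y_3 = 1.3623 - 0.1*21.7964 = -0.8174
Step 4: grad_x = 2*1*-1.4779 = -2.9558, grad_y = 2*8*-0.8174 = -13.0778
  x_4 = -1.4779 - 0.1*-2.9558 = -1.1823
  y_4 = -0.8174 - 0.1*-13.0778 = 0.4904
Step 5: grad_x = 2*1*-1.1823 = -2.3646, grad_y = 2*8*0.4904 = 7.8467
  x_5 = -1.1823 - 0.1*-2.3646 = -0.9458
  y_5 = 0.4904 - 0.1*7.8467 = -0.2943
f(-0.9458, -0.2943) = 1*(-0.9458)^2 + 8*(-0.2943)^2 = 1.5873


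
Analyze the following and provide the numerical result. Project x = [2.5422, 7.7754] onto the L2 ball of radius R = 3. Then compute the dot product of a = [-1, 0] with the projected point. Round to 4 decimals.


Step 1: Compute ||x|| (intermediates to 6 decimals).
||x|| = sqrt(2.5422^2 + 7.7754^2) = 8.180442
Step 2: Project.
Since ||x|| > R, scale = R/||x|| = 3/8.180442 = 0.366728, proj(x) = scale * x
proj(x) = [0.932296, 2.851457]
Step 3: Dot product.
a^T * proj(x) = -1*0.932296 + 0*2.851457 = -0.9323


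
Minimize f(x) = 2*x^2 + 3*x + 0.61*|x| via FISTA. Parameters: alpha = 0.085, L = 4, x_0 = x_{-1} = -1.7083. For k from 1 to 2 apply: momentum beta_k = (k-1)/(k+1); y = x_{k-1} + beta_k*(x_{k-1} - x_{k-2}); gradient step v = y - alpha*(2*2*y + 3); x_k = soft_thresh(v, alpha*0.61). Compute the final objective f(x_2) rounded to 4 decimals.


FISTA on f(x) = 2*x^2 + 3*x + 0.61*|x|
L = 4, alpha = 0.085
Iteration 1: beta = 0.0, y = -1.7083 + 0.0*(-1.7083 + 1.7083) = -1.7083
  grad(y) = -3.8332, v = y - alpha*grad = -1.3825
  prox(v) = soft_thresh(-1.3825, 0.0519) = -1.3306
Iteration 2: beta = 0.3333, y = -1.3306 + 0.3333*(-1.3306 + 1.7083) = -1.2047
  grad(y) = -1.8189, v = y - alpha*grad = -1.0501
  prox(v) = soft_thresh(-1.0501, 0.0519) = -0.9983
f(x_2) = 2*(-0.9983)^2 + 3*(-0.9983) + 0.61*|-0.9983| = -0.3928


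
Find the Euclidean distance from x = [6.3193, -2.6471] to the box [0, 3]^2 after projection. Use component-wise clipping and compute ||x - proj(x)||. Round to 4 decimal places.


Project each component onto [0, 3].
clip(6.3193) = 3.0, clip(-2.6471) = 0.0
Projection = [3.0, 0.0]
Squared diffs: [11.0178, 7.0071]
Distance = sqrt(18.0249) = 4.2456


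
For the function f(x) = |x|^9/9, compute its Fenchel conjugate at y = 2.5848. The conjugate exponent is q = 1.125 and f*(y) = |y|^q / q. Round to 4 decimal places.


The conjugate exponent q satisfies 1/p + 1/q = 1.
p = 9, so q = 9/(9 - 1) = 1.125
|y|^q = 2.5848^1.125 = 2.9106
f*(2.5848) = 2.9106 / 1.125 = 2.5872


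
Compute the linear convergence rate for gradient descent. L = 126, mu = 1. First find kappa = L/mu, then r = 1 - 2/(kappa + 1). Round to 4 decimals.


Step 1: Compute the condition number.
kappa = L/mu = 126/1 = 126.0
Step 2: Compute the convergence rate.
r = 1 - 2/(kappa + 1) = 1 - 2*mu/(L + mu) = (L - mu)/(L + mu) = 125/127 = 0.9843


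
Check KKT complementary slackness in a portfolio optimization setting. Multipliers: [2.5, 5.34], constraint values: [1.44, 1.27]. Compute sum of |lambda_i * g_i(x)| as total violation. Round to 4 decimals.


KKT complementary slackness check:
lambda_1 * g_1 = 2.5 * 1.44 = 3.6
lambda_2 * g_2 = 5.34 * 1.27 = 6.7818
Total violation = 3.6 + 6.7818 = 10.3818


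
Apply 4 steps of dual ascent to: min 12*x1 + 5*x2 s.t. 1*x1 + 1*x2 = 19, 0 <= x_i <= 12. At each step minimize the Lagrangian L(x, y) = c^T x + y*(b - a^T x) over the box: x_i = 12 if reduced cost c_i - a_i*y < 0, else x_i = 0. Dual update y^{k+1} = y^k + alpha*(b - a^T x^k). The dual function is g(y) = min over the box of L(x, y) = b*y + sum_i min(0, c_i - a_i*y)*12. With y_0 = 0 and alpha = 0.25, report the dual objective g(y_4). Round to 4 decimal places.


Dual ascent for LP: min 12*x1 + 5*x2, 1*x1 + 1*x2 = 19, 0 <= x_i <= 12
Step 1: y^k = 0.0, reduced costs: (12.0, 5.0)
  x^k = (0.0, 0.0), subgradient = b - a^T x = 19.0
  y^{k+1} = 0.0 + 0.25*19.0 = 4.75
Step 2: y^k = 4.75, reduced costs: (7.25, 0.25)
  x^k = (0.0, 0.0), subgradient = b - a^T x = 19.0
  y^{k+1} = 4.75 + 0.25*19.0 = 9.5
Step 3: y^k = 9.5, reduced costs: (2.5, -4.5)
  x^k = (0.0, 12.0), subgradient = b - a^T x = 7.0
  y^{k+1} = 9.5 + 0.25*7.0 = 11.25
Step 4: y^k = 11.25, reduced costs: (0.75, -6.25)
  x^k = (0.0, 12.0), subgradient = b - a^T x = 7.0
  y^{k+1} = 11.25 + 0.25*7.0 = 13.0
Dual objective at y_4 = 13.0: reduced costs (-1.0, -8.0), box minimizer x = (12.0, 12.0)
g(y_4) = b*y + (c1 - a1*y)*x1 + (c2 - a2*y)*x2 = 19*13.0 + (-1.0)*12.0 + (-8.0)*12.0 = 247.0 - 12.0 - 96.0 = 139.0


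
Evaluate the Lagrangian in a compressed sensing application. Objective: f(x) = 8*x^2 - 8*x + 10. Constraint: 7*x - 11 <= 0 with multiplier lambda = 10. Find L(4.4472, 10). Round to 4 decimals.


Step 1: Evaluate f(x).
f(4.4472) = 8*4.4472^2 - 8*4.4472 + 10 = 132.6431
Step 2: Evaluate g(x).
g(4.4472) = 7*4.4472 - 11 = 20.1304
Step 3: Compute Lagrangian.
L = 132.6431 + 10*20.1304 = 333.9471


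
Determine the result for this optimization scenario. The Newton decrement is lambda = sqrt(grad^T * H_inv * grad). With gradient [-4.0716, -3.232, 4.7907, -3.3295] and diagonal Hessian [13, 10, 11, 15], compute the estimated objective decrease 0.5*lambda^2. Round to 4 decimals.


Step 1: H is diagonal, so H^(-1) * g = [-0.3132, -0.3232, 0.4355, -0.222].
Step 2: g^T H^(-1) g = sum_i g_i^2 / H_ii
  = (-4.0716)^2/13 + (-3.232)^2/10 + (4.7907)^2/11 + (-3.3295)^2/15
  = 1.2752 + 1.0446 + 2.0864 + 0.739 = 5.1453
Step 3: Objective decrease = 0.5 * g^T H^(-1) g = 2.5726


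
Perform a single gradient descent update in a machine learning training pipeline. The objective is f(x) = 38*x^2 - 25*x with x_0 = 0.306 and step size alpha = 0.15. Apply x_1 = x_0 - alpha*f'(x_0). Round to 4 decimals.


We compute the gradient at x_0 and apply the update.
f'(x) = 76*x - 25
f'(0.306) = 76*0.306 - 25 = -1.744
x_1 = 0.306 - 0.15*-1.744 = 0.5676


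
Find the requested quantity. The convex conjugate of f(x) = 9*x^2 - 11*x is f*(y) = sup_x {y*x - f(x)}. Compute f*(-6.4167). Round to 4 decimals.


f*(y) = sup_x {y*x - a*x^2 - b*x} = sup_x {(y-b)*x - a*x^2}
FOC: (y - b) - 2a*x = 0 => x* = (y - b)/(2a)
x* = (-6.4167 + 11)/(2*9) = 0.2546
f*(-6.4167) = (y-b)^2/(4a) = (-6.4167 + 11)^2/(4*9)
= 21.0066/36 = 0.5835


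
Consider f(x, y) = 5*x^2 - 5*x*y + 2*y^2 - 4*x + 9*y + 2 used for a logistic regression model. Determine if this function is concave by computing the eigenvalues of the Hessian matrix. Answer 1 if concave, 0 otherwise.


The Hessian of f(x,y) = 5*x^2 - 5*x*y + 2*y^2 - 4*x + 9*y + 2 is:
H = [[10, -5], [-5, 4]]
Trace = 10 + 4 = 14
Determinant = 10*4 - (-5)^2 = 15
Discriminant = (14)^2 - 4*15 = 136.0
Eigenvalues: lambda_1 = 1.169, lambda_2 = 12.831
The function is not concave.

0


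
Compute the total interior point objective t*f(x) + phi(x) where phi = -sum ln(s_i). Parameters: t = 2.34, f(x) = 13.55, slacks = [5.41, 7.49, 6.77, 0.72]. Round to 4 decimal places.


Step 1: Compute log-barrier.
ln values: [1.6882, 2.0136, 1.9125, -0.3285]
phi = -(1.6882 + 2.0136 + 1.9125 - 0.3285) = -5.2858
Step 2: Compute augmented objective.
t*f(x) = 2.34*13.55 = 31.707
Total = 31.707 - 5.2858 = 26.4212


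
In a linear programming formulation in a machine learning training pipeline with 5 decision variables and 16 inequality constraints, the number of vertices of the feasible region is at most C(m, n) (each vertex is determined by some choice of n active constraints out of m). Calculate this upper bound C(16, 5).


Each vertex corresponds to some choice of n active constraints out of m, so the number of vertices is at most C(m, n) = m! / (n!(m-n)!).
m = 16, n = 5
Numerator: 16 * 15 * 14 * 13 * 12
Denominator: 5! = 120
C(16, 5) = 4368


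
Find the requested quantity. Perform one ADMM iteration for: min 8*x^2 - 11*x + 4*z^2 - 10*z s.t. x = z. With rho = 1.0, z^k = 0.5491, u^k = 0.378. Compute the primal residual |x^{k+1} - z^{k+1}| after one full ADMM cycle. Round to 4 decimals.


ADMM iteration with rho = 1.0, z^k = 0.5491, u^k = 0.378
Step 1: x-update.
Minimize 8*x^2 - 11*x + (1.0/2)*(x - 0.5491 + 0.378)^2
FOC: (2*8 + 1.0)*x = 11 + 1.0*(0.5491 - 0.378)
x^{k+1} = 0.6571
Step 2: z-update.
Minimize 4*z^2 - 10*z + (1.0/2)*(0.6571 - z + 0.378)^2
FOC: (2*4 + 1.0)*z = 10 + 1.0*(0.6571 + 0.378)
z^{k+1} = 1.2261
Step 3: u-update.
u^{k+1} = 0.378 + 0.6571 - 1.2261 = -0.191
Step 4: Primal residual = |0.6571 - 1.2261| = 0.569


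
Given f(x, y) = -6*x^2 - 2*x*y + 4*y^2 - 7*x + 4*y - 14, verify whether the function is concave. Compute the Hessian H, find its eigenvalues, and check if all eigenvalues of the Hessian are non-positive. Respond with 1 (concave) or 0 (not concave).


The Hessian of f(x,y) = -6*x^2 - 2*x*y + 4*y^2 - 7*x + 4*y - 14 is:
H = [[-12, -2], [-2, 8]]
Trace = -12 + 8 = -4
Determinant = -12*8 - (-2)^2 = -100
Discriminant = (-4)^2 - 4*-100 = 416.0
Eigenvalues: lambda_1 = -12.198, lambda_2 = 8.198
The function is not concave.

0


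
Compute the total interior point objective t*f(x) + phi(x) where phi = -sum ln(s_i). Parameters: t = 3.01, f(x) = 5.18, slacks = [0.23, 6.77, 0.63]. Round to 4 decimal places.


Step 1: Compute log-barrier.
ln values: [-1.4697, 1.9125, -0.462]
phi = -(-1.4697 + 1.9125 - 0.462) = 0.0192
Step 2: Compute augmented objective.
t*f(x) = 3.01*5.18 = 15.5918
Total = 15.5918 + 0.0192 = 15.611


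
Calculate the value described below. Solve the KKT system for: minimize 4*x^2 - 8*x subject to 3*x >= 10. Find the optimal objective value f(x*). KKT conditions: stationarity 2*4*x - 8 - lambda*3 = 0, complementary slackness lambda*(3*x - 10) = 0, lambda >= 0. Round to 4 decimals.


Step 1: Try lambda = 0 (constraint inactive).
x_unc = 8/(2*4) = 1.0
Check: 3*1.0 = 3.0 < 10 -- violated!
Step 2: Constraint must be active: 3*x = 10
x* = 10/3 = 3.3333 (rounded; the exact value 10/3 is used below)
lambda = (2*4*(10/3) - 8)/3 = 6.2222
Step 3: Compute optimal value.
f(x*) = 4*(10/3)^2 - 8*(10/3) = 17.7778


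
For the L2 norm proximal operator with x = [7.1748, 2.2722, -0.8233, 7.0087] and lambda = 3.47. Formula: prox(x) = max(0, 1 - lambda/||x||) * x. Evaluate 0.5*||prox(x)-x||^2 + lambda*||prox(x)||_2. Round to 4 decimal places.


Step 1: Compute ||x||.
||x|| = 10.317
Step 2: Compute scaling factor.
scale = max(0, 1 - 3.47/10.317) = 0.6637
Step 3: prox(x) = [4.7616, 1.508, -0.5464, 4.6514]
||prox(x)|| = 6.847
Step 4: Proximal objective.
0.5*||prox-x||^2 = 6.0205
lambda*||prox|| = 23.7591
Total = 29.7795


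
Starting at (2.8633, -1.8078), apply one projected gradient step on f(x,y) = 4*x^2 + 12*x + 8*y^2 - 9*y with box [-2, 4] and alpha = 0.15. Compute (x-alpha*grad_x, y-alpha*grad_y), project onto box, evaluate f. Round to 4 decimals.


Step 1: Compute gradient at (2.8633, -1.8078).
grad_x = 2*4*2.8633 + 12 = 34.9064
grad_y = 2*8*-1.8078 - 9 = -37.9248
Step 2: Gradient step.
x_raw = 2.8633 - 0.15*34.9064 = -2.3727
y_raw = -1.8078 - 0.15*-37.9248 = 3.8809
Step 3: Project onto [-2, 4].
x_proj = clip(-2.3727) = -2.0
y_proj = clip(3.8809) = 3.8809
Step 4: Evaluate f.
f(-2.0, 3.8809) = 77.564


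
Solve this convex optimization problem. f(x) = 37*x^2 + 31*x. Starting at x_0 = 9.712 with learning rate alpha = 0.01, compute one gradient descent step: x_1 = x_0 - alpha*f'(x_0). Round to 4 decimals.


We compute the gradient at x_0 and apply the update.
f'(x) = 74*x + 31
f'(9.712) = 74*9.712 + 31 = 749.688
x_1 = 9.712 - 0.01*749.688 = 2.2151


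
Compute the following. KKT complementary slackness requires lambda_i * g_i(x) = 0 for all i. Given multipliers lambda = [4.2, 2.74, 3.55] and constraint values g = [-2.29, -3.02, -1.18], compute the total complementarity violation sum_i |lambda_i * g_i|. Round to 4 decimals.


KKT complementary slackness check:
lambda_1 * g_1 = 4.2 * -2.29 = -9.618
lambda_2 * g_2 = 2.74 * -3.02 = -8.2748
lambda_3 * g_3 = 3.55 * -1.18 = -4.189
Total violation = 9.618 + 8.2748 + 4.189 = 22.0818


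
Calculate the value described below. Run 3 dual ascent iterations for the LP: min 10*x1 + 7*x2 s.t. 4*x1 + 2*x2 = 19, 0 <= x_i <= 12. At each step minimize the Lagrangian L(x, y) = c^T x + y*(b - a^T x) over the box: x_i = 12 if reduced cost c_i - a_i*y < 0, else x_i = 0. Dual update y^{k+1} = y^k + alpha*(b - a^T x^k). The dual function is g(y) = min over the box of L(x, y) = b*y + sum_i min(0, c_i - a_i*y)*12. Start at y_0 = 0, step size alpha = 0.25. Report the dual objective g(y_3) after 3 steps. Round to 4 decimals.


Dual ascent for LP: min 10*x1 + 7*x2, 4*x1 + 2*x2 = 19, 0 <= x_i <= 12
Step 1: y^k = 0.0, reduced costs: (10.0, 7.0)
  x^k = (0.0, 0.0), subgradient = b - a^T x = 19.0
  y^{k+1} = 0.0 + 0.25*19.0 = 4.75
Step 2: y^k = 4.75, reduced costs: (-9.0, -2.5)
  x^k = (12.0, 12.0), subgradient = b - a^T x = -53.0
  y^{k+1} = 4.75 + 0.25*-53.0 = -8.5
Step 3: y^k = -8.5, reduced costs: (44.0, 24.0)
  x^k = (0.0, 0.0), subgradient = b - a^T x = 19.0
  y^{k+1} = -8.5 + 0.25*19.0 = -3.75
Dual objective at y_3 = -3.75: reduced costs (25.0, 14.5), box minimizer x = (0.0, 0.0)
g(y_3) = b*y + (c1 - a1*y)*x1 + (c2 - a2*y)*x2 = 19*(-3.75) + 25.0*0.0 + 14.5*0.0 = -71.25 + 0.0 + 0.0 = -71.25


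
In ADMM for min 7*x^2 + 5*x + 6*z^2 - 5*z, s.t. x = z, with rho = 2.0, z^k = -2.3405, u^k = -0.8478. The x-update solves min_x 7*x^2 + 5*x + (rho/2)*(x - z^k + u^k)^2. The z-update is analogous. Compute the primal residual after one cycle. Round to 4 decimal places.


ADMM iteration with rho = 2.0, z^k = -2.3405, u^k = -0.8478
Step 1: x-update.
Minimize 7*x^2 + 5*x + (2.0/2)*(x + 2.3405 - 0.8478)^2
FOC: (2*7 + 2.0)*x = -5 + 2.0*(-2.3405 + 0.8478)
x^{k+1} = -0.4991
Step 2: z-update.
Minimize 6*z^2 - 5*z + (2.0/2)*(-0.4991 - z - 0.8478)^2
FOC: (2*6 + 2.0)*z = 5 + 2.0*(-0.4991 - 0.8478)
z^{k+1} = 0.1647
Step 3: u-update.
u^{k+1} = -0.8478 - 0.4991 - 0.1647 = -1.5116
Step 4: Primal residual = |-0.4991 - 0.1647| = 0.6638


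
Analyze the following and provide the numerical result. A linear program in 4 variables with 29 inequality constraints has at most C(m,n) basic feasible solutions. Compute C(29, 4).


Each vertex corresponds to some choice of n active constraints out of m, so the number of vertices is at most C(m, n) = m! / (n!(m-n)!).
m = 29, n = 4
Numerator: 29 * 28 * 27 * 26
Denominator: 4! = 24
C(29, 4) = 23751


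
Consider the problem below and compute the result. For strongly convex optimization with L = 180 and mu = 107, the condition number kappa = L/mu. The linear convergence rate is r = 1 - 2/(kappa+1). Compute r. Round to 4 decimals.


Step 1: Compute the condition number.
kappa = L/mu = 180/107 = 1.6822
Step 2: Compute the convergence rate.
r = 1 - 2/(kappa + 1) = 1 - 2*mu/(L + mu) = (L - mu)/(L + mu) = 73/287 = 0.2544


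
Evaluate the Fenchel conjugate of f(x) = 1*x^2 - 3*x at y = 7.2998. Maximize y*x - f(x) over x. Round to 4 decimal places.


f*(y) = sup_x {y*x - a*x^2 - b*x} = sup_x {(y-b)*x - a*x^2}
FOC: (y - b) - 2a*x = 0 => x* = (y - b)/(2a)
x* = (7.2998 + 3)/(2*1) = 5.1499
f*(7.2998) = (y-b)^2/(4a) = (7.2998 + 3)^2/(4*1)
= 106.0859/4 = 26.5215


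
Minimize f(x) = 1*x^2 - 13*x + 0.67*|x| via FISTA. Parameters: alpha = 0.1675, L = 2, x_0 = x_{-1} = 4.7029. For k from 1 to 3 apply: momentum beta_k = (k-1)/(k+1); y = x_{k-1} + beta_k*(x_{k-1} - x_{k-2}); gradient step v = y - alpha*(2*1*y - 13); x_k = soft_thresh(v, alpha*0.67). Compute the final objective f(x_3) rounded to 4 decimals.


FISTA on f(x) = 1*x^2 - 13*x + 0.67*|x|
L = 2, alpha = 0.1675
Iteration 1: beta = 0.0, y = 4.7029 + 0.0*(4.7029 - 4.7029) = 4.7029
  grad(y) = -3.5942, v = y - alpha*grad = 5.3049
  prox(v) = soft_thresh(5.3049, 0.1122) = 5.1927
Iteration 2: beta = 0.3333, y = 5.1927 + 0.3333*(5.1927 - 4.7029) = 5.356
  grad(y) = -2.2881, v = y - alpha*grad = 5.7392
  prox(v) = soft_thresh(5.7392, 0.1122) = 5.627
Iteration 3: beta = 0.5, y = 5.627 + 0.5*(5.627 - 5.1927) = 5.8441
  grad(y) = -1.3117, v = y - alpha*grad = 6.0639
  prox(v) = soft_thresh(6.0639, 0.1122) = 5.9516
f(x_3) = 1*5.9516^2 - 13*5.9516 + 0.67*|5.9516| = -37.9617


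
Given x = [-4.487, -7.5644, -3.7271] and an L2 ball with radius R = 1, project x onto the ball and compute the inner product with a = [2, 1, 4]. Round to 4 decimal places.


Step 1: Compute ||x|| (intermediates to 6 decimals).
||x|| = sqrt((-4.487)^2 + (-7.5644)^2 + (-3.7271)^2) = 9.552203
Step 2: Project.
Since ||x|| > R, scale = R/||x|| = 1/9.552203 = 0.104688, proj(x) = scale * x
proj(x) = [-0.469735, -0.791902, -0.390183]
Step 3: Dot product.
a^T * proj(x) = 2*(-0.469735) + 1*(-0.791902) + 4*(-0.390183) = -3.2921


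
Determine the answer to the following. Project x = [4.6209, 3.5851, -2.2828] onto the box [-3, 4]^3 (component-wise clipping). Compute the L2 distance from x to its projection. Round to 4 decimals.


Project each component onto [-3, 4].
clip(4.6209) = 4.0, clip(3.5851) = 3.5851, clip(-2.2828) = -2.2828
Projection = [4.0, 3.5851, -2.2828]
Squared diffs: [0.3855, 0.0, 0.0]
Distance = sqrt(0.3855) = 0.6209


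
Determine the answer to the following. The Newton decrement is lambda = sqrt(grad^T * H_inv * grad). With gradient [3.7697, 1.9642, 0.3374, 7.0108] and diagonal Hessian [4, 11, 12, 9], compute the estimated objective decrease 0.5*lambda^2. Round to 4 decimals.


Step 1: H is diagonal, so H^(-1) * g = [0.9424, 0.1786, 0.0281, 0.779].
Step 2: g^T H^(-1) g = sum_i g_i^2 / H_ii
  = (3.7697)^2/4 + (1.9642)^2/11 + (0.3374)^2/12 + (7.0108)^2/9
  = 3.5527 + 0.3507 + 0.0095 + 5.4613 = 9.3741
Step 3: Objective decrease = 0.5 * g^T H^(-1) g = 4.6871


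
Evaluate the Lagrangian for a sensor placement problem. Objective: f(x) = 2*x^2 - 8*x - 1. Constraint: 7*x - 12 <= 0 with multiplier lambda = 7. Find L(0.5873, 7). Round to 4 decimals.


Step 1: Evaluate f(x).
f(0.5873) = 2*0.5873^2 - 8*0.5873 - 1 = -5.0086
Step 2: Evaluate g(x).
g(0.5873) = 7*0.5873 - 12 = -7.8889
Step 3: Compute Lagrangian.
L = -5.0086 + 7*-7.8889 = -60.2309


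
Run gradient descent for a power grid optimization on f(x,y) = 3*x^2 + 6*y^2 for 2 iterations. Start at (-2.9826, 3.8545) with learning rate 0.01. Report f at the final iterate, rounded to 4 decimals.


Gradient descent on f(x,y) = 3*x^2 + 6*y^2.
Starting point: (-2.9826, 3.8545), alpha = 0.01
Step 1: grad_x = 2*3*-2.9826 = -17.8956, grad_y = 2*6*3.8545 = 46.254
  x_1 = -2.9826 - 0.01*-17.8956 = -2.8036
  y_1 = 3.8545 - 0.01*46.254 = 3.392
Step 2: grad_x = 2*3*-2.8036 = -16.8219, grad_y = 2*6*3.392 = 40.7035
  x_2 = -2.8036 - 0.01*-16.8219 = -2.6354
  y_2 = 3.392 - 0.01*40.7035 = 2.9849
f(-2.6354, 2.9849) = 3*(-2.6354)^2 + 6*2.9849^2 = 74.2951


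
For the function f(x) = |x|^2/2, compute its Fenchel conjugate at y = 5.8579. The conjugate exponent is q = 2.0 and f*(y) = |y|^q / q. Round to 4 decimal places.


The conjugate exponent q satisfies 1/p + 1/q = 1.
p = 2, so q = 2/(2 - 1) = 2.0
|y|^q = 5.8579^2.0 = 34.315
f*(5.8579) = 34.315 / 2.0 = 17.1575


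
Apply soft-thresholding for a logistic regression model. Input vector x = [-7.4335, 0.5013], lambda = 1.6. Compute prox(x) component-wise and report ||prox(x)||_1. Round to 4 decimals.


Soft-thresholding with lambda = 1.6:
prox(-7.4335) = sign(-7.4335)*max(|-7.4335| - 1.6, 0) = -5.8335
prox(0.5013) = sign(0.5013)*max(|0.5013| - 1.6, 0) = 0.0
prox(x) = [-5.8335, 0.0]
||prox(x)||_1 = 5.8335 + 0.0 = 5.8335


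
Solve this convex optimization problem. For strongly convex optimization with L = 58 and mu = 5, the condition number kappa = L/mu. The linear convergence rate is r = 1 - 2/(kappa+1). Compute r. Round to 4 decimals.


Step 1: Compute the condition number.
kappa = L/mu = 58/5 = 11.6
Step 2: Compute the convergence rate.
r = 1 - 2/(kappa + 1) = 1 - 2*mu/(L + mu) = (L - mu)/(L + mu) = 53/63 = 0.8413


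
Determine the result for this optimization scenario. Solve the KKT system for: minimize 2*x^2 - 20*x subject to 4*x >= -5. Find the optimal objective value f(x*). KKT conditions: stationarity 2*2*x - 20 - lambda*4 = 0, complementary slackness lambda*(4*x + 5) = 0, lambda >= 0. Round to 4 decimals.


Step 1: Try lambda = 0 (constraint inactive).
Stationarity: 2*2*x - 20 = 0
x* = 20/(2*2) = 5.0
Check constraint: 4*5.0 = 20.0 >= -5 -- satisfied.
Step 2: Compute optimal value.
f(x*) = 2*5.0^2 - 20*5.0 = -50.0


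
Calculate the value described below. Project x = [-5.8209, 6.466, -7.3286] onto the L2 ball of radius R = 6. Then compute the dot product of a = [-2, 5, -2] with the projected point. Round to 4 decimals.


Step 1: Compute ||x|| (intermediates to 6 decimals).
||x|| = sqrt((-5.8209)^2 + 6.466^2 + (-7.3286)^2) = 11.37543
Step 2: Project.
Since ||x|| > R, scale = R/||x|| = 6/11.37543 = 0.527453, proj(x) = scale * x
proj(x) = [-3.070251, 3.410511, -3.865492]
Step 3: Dot product.
a^T * proj(x) = -2*(-3.070251) + 5*3.410511 - 2*(-3.865492) = 30.924


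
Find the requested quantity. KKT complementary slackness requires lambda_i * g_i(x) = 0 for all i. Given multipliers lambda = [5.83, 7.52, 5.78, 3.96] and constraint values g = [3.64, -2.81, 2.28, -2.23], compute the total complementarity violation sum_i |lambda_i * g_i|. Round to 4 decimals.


KKT complementary slackness check:
lambda_1 * g_1 = 5.83 * 3.64 = 21.2212
lambda_2 * g_2 = 7.52 * -2.81 = -21.1312
lambda_3 * g_3 = 5.78 * 2.28 = 13.1784
lambda_4 * g_4 = 3.96 * -2.23 = -8.8308
Total violation = 21.2212 + 21.1312 + 13.1784 + 8.8308 = 64.3616


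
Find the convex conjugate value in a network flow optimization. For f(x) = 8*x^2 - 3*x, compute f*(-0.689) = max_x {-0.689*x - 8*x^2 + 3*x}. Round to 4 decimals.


f*(y) = sup_x {y*x - a*x^2 - b*x} = sup_x {(y-b)*x - a*x^2}
FOC: (y - b) - 2a*x = 0 => x* = (y - b)/(2a)
x* = (-0.689 + 3)/(2*8) = 0.1444
f*(-0.689) = (y-b)^2/(4a) = (-0.689 + 3)^2/(4*8)
= 5.3407/32 = 0.1669


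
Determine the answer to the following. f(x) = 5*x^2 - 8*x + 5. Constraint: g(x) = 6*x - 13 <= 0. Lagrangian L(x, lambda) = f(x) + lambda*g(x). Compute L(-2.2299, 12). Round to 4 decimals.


Step 1: Evaluate f(x).
f(-2.2299) = 5*(-2.2299)^2 - 8*(-2.2299) + 5 = 47.7015
Step 2: Evaluate g(x).
g(-2.2299) = 6*-2.2299 - 13 = -26.3794
Step 3: Compute Lagrangian.
L = 47.7015 + 12*-26.3794 = -268.8513


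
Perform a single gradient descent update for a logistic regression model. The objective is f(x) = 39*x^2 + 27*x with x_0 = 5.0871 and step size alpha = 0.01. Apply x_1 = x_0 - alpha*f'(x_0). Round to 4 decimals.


We compute the gradient at x_0 and apply the update.
f'(x) = 78*x + 27
f'(5.0871) = 78*5.0871 + 27 = 423.7938
x_1 = 5.0871 - 0.01*423.7938 = 0.8492


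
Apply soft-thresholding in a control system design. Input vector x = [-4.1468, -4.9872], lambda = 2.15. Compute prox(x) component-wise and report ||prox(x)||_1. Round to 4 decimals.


Soft-thresholding with lambda = 2.15:
prox(-4.1468) = sign(-4.1468)*max(|-4.1468| - 2.15, 0) = -1.9968
prox(-4.9872) = sign(-4.9872)*max(|-4.9872| - 2.15, 0) = -2.8372
prox(x) = [-1.9968, -2.8372]
||prox(x)||_1 = 1.9968 + 2.8372 = 4.834


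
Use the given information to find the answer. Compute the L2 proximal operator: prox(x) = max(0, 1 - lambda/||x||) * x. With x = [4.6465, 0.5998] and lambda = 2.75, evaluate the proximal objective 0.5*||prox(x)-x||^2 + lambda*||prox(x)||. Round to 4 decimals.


Step 1: Compute ||x||.
||x|| = 4.6851
Step 2: Compute scaling factor.
scale = max(0, 1 - 2.75/4.6851) = 0.413
Step 3: prox(x) = [1.9191, 0.2477]
||prox(x)|| = 1.9351
Step 4: Proximal objective.
0.5*||prox-x||^2 = 3.7813
lambda*||prox|| = 5.3215
Total = 9.1026


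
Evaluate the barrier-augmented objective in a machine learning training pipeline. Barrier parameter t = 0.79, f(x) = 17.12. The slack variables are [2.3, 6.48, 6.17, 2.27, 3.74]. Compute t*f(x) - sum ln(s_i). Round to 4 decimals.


Step 1: Compute log-barrier.
ln values: [0.8329, 1.8687, 1.8197, 0.8198, 1.3191]
phi = -(0.8329 + 1.8687 + 1.8197 + 0.8198 + 1.3191) = -6.6602
Step 2: Compute augmented objective.
t*f(x) = 0.79*17.12 = 13.5248
Total = 13.5248 - 6.6602 = 6.8646


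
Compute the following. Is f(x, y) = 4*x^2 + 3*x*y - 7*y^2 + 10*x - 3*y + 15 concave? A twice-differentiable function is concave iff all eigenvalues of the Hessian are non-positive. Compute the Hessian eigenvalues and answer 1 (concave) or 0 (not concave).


The Hessian of f(x,y) = 4*x^2 + 3*x*y - 7*y^2 + 10*x - 3*y + 15 is:
H = [[8, 3], [3, -14]]
Trace = 8 - 14 = -6
Determinant = 8*-14 - (3)^2 = -121
Discriminant = (-6)^2 - 4*-121 = 520.0
Eigenvalues: lambda_1 = -14.4018, lambda_2 = 8.4018
The function is not concave.

0


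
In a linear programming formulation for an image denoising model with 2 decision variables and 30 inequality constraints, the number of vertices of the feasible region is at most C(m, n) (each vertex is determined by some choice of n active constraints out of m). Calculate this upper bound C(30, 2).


Each vertex corresponds to some choice of n active constraints out of m, so the number of vertices is at most C(m, n) = m! / (n!(m-n)!).
m = 30, n = 2
Numerator: 30 * 29
Denominator: 2! = 2
C(30, 2) = 435


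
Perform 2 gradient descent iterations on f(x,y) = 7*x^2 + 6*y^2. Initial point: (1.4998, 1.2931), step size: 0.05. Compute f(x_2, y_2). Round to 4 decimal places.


Gradient descent on f(x,y) = 7*x^2 + 6*y^2.
Starting point: (1.4998, 1.2931), alpha = 0.05
Step 1: grad_x = 2*7*1.4998 = 20.9972, grad_y = 2*6*1.2931 = 15.5172
  x_1 = 1.4998 - 0.05*20.9972 = 0.4499
  y_1 = 1.2931 - 0.05*15.5172 = 0.5172
Step 2: grad_x = 2*7*0.4499 = 6.2992, grad_y = 2*6*0.5172 = 6.2069
  x_2 = 0.4499 - 0.05*6.2992 = 0.135
  y_2 = 0.5172 - 0.05*6.2069 = 0.2069
f(0.135, 0.2069) = 7*0.135^2 + 6*0.2069^2 = 0.3844


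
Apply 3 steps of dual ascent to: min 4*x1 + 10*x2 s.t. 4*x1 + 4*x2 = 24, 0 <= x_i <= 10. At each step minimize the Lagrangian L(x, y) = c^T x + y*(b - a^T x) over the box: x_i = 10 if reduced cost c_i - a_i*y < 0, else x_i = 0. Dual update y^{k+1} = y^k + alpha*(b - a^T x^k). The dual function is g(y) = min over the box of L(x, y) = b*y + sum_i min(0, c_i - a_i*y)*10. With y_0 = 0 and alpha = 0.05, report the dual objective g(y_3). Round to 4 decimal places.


Dual ascent for LP: min 4*x1 + 10*x2, 4*x1 + 4*x2 = 24, 0 <= x_i <= 10
Step 1: y^k = 0.0, reduced costs: (4.0, 10.0)
  x^k = (0.0, 0.0), subgradient = b - a^T x = 24.0
  y^{k+1} = 0.0 + 0.05*24.0 = 1.2
Step 2: y^k = 1.2, reduced costs: (-0.8, 5.2)
  x^k = (10.0, 0.0), subgradient = b - a^T x = -16.0
  y^{k+1} = 1.2 + 0.05*-16.0 = 0.4
Step 3: y^k = 0.4, reduced costs: (2.4, 8.4)
  x^k = (0.0, 0.0), subgradient = b - a^T x = 24.0
  y^{k+1} = 0.4 + 0.05*24.0 = 1.6
Dual objective at y_3 = 1.6: reduced costs (-2.4, 3.6), box minimizer x = (10.0, 0.0)
g(y_3) = b*y + (c1 - a1*y)*x1 + (c2 - a2*y)*x2 = 24*1.6 + (-2.4)*10.0 + 3.6*0.0 = 38.4 - 24.0 + 0.0 = 14.4


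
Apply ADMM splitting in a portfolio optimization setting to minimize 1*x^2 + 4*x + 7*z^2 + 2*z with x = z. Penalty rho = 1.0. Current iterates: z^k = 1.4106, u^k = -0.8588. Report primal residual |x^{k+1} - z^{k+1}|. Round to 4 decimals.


ADMM iteration with rho = 1.0, z^k = 1.4106, u^k = -0.8588
Step 1: x-update.
Minimize 1*x^2 + 4*x + (1.0/2)*(x - 1.4106 - 0.8588)^2
FOC: (2*1 + 1.0)*x = -4 + 1.0*(1.4106 + 0.8588)
x^{k+1} = -0.5769
Step 2: z-update.
Minimize 7*z^2 + 2*z + (1.0/2)*(-0.5769 - z - 0.8588)^2
FOC: (2*7 + 1.0)*z = -2 + 1.0*(-0.5769 - 0.8588)
z^{k+1} = -0.229
Step 3: u-update.
u^{k+1} = -0.8588 - 0.5769 + 0.229 = -1.2066
Step 4: Primal residual = |-0.5769 + 0.229| = 0.3478


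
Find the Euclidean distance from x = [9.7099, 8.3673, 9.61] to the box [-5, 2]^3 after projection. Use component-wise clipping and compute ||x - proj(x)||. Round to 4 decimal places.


Project each component onto [-5, 2].
clip(9.7099) = 2.0, clip(8.3673) = 2.0, clip(9.61) = 2.0
Projection = [2.0, 2.0, 2.0]
Squared diffs: [59.4426, 40.5425, 57.9121]
Distance = sqrt(157.8972) = 12.5657


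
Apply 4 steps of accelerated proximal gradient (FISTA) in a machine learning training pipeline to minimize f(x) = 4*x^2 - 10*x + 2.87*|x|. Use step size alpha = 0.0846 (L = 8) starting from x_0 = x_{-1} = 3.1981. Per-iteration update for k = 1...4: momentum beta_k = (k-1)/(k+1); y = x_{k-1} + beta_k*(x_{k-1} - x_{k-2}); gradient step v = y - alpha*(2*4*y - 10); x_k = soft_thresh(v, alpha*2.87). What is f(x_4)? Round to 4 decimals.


FISTA on f(x) = 4*x^2 - 10*x + 2.87*|x|
L = 8, alpha = 0.0846
Iteration 1: beta = 0.0, y = 3.1981 + 0.0*(3.1981 - 3.1981) = 3.1981
  grad(y) = 15.5848, v = y - alpha*grad = 1.8796
  prox(v) = soft_thresh(1.8796, 0.2428) = 1.6368
Iteration 2: beta = 0.3333, y = 1.6368 + 0.3333*(1.6368 - 3.1981) = 1.1164
  grad(y) = -1.0688, v = y - alpha*grad = 1.2068
  prox(v) = soft_thresh(1.2068, 0.2428) = 0.964
Iteration 3: beta = 0.5, y = 0.964 + 0.5*(0.964 - 1.6368) = 0.6276
  grad(y) = -4.9791, v = y - alpha*grad = 1.0488
  prox(v) = soft_thresh(1.0488, 0.2428) = 0.806
Iteration 4: beta = 0.6, y = 0.806 + 0.6*(0.806 - 0.964) = 0.7113
  grad(y) = -4.3099, v = y - alpha*grad = 1.0759
  prox(v) = soft_thresh(1.0759, 0.2428) = 0.8331
f(x_4) = 4*0.8331^2 - 10*0.8331 + 2.87*|0.8331| = -3.1638


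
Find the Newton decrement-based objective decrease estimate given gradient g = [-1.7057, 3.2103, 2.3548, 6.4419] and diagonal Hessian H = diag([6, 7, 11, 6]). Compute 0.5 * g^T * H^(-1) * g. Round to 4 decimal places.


Step 1: H is diagonal, so H^(-1) * g = [-0.2843, 0.4586, 0.2141, 1.0737].
Step 2: g^T H^(-1) g = sum_i g_i^2 / H_ii
  = (-1.7057)^2/6 + (3.2103)^2/7 + (2.3548)^2/11 + (6.4419)^2/6
  = 0.4849 + 1.4723 + 0.5041 + 6.9163 = 9.3776
Step 3: Objective decrease = 0.5 * g^T H^(-1) g = 4.6888


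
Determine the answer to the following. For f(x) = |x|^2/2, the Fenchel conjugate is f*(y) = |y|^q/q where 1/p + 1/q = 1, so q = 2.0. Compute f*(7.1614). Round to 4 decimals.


The conjugate exponent q satisfies 1/p + 1/q = 1.
p = 2, so q = 2/(2 - 1) = 2.0
|y|^q = 7.1614^2.0 = 51.2856
f*(7.1614) = 51.2856 / 2.0 = 25.6428


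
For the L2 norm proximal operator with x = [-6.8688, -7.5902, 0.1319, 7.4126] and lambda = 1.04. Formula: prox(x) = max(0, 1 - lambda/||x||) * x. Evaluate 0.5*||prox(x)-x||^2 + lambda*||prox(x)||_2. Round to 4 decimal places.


Step 1: Compute ||x||.
||x|| = 12.6394
Step 2: Compute scaling factor.
scale = max(0, 1 - 1.04/12.6394) = 0.9177
Step 3: prox(x) = [-6.3036, -6.9657, 0.121, 6.8027]
||prox(x)|| = 11.5994
Step 4: Proximal objective.
0.5*||prox-x||^2 = 0.5408
lambda*||prox|| = 12.0634
Total = 12.6042


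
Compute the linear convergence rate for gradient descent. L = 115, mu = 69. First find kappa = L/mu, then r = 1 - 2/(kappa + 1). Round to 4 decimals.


Step 1: Compute the condition number.
kappa = L/mu = 115/69 = 1.6667
Step 2: Compute the convergence rate.
r = 1 - 2/(kappa + 1) = 1 - 2*mu/(L + mu) = (L - mu)/(L + mu) = 46/184 = 0.25


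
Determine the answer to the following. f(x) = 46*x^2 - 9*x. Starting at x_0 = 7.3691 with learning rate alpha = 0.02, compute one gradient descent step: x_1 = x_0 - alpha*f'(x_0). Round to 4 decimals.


We compute the gradient at x_0 and apply the update.
f'(x) = 92*x - 9
f'(7.3691) = 92*7.3691 - 9 = 668.9572
x_1 = 7.3691 - 0.02*668.9572 = -6.01


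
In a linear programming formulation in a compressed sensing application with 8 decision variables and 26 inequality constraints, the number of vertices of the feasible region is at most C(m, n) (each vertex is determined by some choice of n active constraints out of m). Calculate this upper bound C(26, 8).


Each vertex corresponds to some choice of n active constraints out of m, so the number of vertices is at most C(m, n) = m! / (n!(m-n)!).
m = 26, n = 8
Numerator: 26 * 25 * 24 * 23 * 22 * 21 * 20 * 19
Denominator: 8! = 40320
C(26, 8) = 1562275


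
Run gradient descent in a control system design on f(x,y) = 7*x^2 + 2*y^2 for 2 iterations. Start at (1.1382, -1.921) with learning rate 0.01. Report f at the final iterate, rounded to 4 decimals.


Gradient descent on f(x,y) = 7*x^2 + 2*y^2.
Starting point: (1.1382, -1.921), alpha = 0.01
Step 1: grad_x = 2*7*1.1382 = 15.9348, grad_y = 2*2*-1.921 = -7.684
  x_1 = 1.1382 - 0.01*15.9348 = 0.9789
  y_1 = -1.921 - 0.01*-7.684 = -1.8442
Step 2: grad_x = 2*7*0.9789 = 13.7039, grad_y = 2*2*-1.8442 = -7.3766
  x_2 = 0.9789 - 0.01*13.7039 = 0.8418
  y_2 = -1.8442 - 0.01*-7.3766 = -1.7704
f(0.8418, -1.7704) = 7*0.8418^2 + 2*(-1.7704)^2 = 11.2291


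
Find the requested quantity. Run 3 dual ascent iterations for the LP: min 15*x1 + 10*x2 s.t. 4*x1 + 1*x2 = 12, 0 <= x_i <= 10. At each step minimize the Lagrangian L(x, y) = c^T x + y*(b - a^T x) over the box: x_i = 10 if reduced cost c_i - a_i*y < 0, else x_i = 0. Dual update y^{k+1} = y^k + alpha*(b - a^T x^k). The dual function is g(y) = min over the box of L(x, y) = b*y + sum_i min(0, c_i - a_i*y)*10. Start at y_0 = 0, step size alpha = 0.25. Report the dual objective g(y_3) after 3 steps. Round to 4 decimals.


Dual ascent for LP: min 15*x1 + 10*x2, 4*x1 + 1*x2 = 12, 0 <= x_i <= 10
Step 1: y^k = 0.0, reduced costs: (15.0, 10.0)
  x^k = (0.0, 0.0), subgradient = b - a^T x = 12.0
  y^{k+1} = 0.0 + 0.25*12.0 = 3.0
Step 2: y^k = 3.0, reduced costs: (3.0, 7.0)
  x^k = (0.0, 0.0), subgradient = b - a^T x = 12.0
  y^{k+1} = 3.0 + 0.25*12.0 = 6.0
Step 3: y^k = 6.0, reduced costs: (-9.0, 4.0)
  x^k = (10.0, 0.0), subgradient = b - a^T x = -28.0
  y^{k+1} = 6.0 + 0.25*-28.0 = -1.0
Dual objective at y_3 = -1.0: reduced costs (19.0, 11.0), box minimizer x = (0.0, 0.0)
g(y_3) = b*y + (c1 - a1*y)*x1 + (c2 - a2*y)*x2 = 12*(-1.0) + 19.0*0.0 + 11.0*0.0 = -12.0 + 0.0 + 0.0 = -12.0


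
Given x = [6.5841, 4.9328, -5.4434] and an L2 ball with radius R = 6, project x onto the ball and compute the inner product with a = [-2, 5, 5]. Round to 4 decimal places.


Step 1: Compute ||x|| (intermediates to 6 decimals).
||x|| = sqrt(6.5841^2 + 4.9328^2 + (-5.4434)^2) = 9.86476
Step 2: Project.
Since ||x|| > R, scale = R/||x|| = 6/9.86476 = 0.608226, proj(x) = scale * x
proj(x) = [4.004621, 3.000257, -3.310817]
Step 3: Dot product.
a^T * proj(x) = -2*4.004621 + 5*3.000257 + 5*(-3.310817) = -9.562


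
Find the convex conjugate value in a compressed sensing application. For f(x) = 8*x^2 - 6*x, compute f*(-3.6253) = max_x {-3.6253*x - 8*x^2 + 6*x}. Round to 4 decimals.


f*(y) = sup_x {y*x - a*x^2 - b*x} = sup_x {(y-b)*x - a*x^2}
FOC: (y - b) - 2a*x = 0 => x* = (y - b)/(2a)
x* = (-3.6253 + 6)/(2*8) = 0.1484
f*(-3.6253) = (y-b)^2/(4a) = (-3.6253 + 6)^2/(4*8)
= 5.6392/32 = 0.1762
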